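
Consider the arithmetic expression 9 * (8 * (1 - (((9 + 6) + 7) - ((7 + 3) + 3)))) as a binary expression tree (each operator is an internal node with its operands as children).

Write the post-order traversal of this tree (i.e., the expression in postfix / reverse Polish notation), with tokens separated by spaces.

Post-order on an expression tree gives postfix notation: for each operator, emit left operand, right operand, then the operator.

9 8 1 9 6 + 7 + 7 3 + 3 + - - * *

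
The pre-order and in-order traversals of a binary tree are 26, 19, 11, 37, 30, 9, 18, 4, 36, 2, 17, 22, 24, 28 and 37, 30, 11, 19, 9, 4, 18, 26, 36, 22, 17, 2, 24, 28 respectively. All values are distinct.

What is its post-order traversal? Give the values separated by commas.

The first element of pre-order is the root; it splits in-order into left and right subtrees.
Root 26: left subtree has 7 nodes {37, 30, 11, 19, 9, 4, 18}, right has 6 {36, 22, 17, 2, 24, 28}.
  Root 19: left subtree has 3 nodes {37, 30, 11}, right has 3 {9, 4, 18}.
    Root 11: left subtree has 2 nodes {37, 30}, right has 0 { }.
      Root 37: left subtree has 0 nodes { }, right has 1 {30}.
    Root 9: left subtree has 0 nodes { }, right has 2 {4, 18}.
      Root 18: left subtree has 1 node {4}, right has 0 { }.
  Root 36: left subtree has 0 nodes { }, right has 5 {22, 17, 2, 24, 28}.
    Root 2: left subtree has 2 nodes {22, 17}, right has 2 {24, 28}.
      Root 17: left subtree has 1 node {22}, right has 0 { }.
      Root 24: left subtree has 0 nodes { }, right has 1 {28}.

30, 37, 11, 4, 18, 9, 19, 22, 17, 28, 24, 2, 36, 26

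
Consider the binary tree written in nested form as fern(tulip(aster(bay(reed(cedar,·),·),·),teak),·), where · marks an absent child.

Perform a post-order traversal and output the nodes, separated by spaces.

Post-order visits the left subtree, then the right subtree, then the node.
At fern: go left to tulip.
  At tulip: go left to aster.
    At aster: go left to bay.
      At bay: go left to reed.
        At reed: go left to cedar.
          cedar is a leaf — visit cedar.
        At reed: no right child.
        Visit reed.
      At bay: no right child.
      Visit bay.
    At aster: no right child.
    Visit aster.
  At tulip: go right to teak.
    teak is a leaf — visit teak.
  Visit tulip.
At fern: no right child.
Visit fern.

cedar reed bay aster teak tulip fern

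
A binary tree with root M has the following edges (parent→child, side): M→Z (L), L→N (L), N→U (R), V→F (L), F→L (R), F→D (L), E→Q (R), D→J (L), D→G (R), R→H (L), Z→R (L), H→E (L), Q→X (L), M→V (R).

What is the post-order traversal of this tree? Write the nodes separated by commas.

X, Q, E, H, R, Z, J, G, D, U, N, L, F, V, M

Post-order visits the left subtree, then the right subtree, then the node.
At M: go left to Z.
  At Z: go left to R.
    At R: go left to H.
      At H: go left to E.
        At E: no left child.
        At E: go right to Q.
          At Q: go left to X.
            X is a leaf — visit X.
          At Q: no right child.
          Visit Q.
        Visit E.
      At H: no right child.
      Visit H.
    At R: no right child.
    Visit R.
  At Z: no right child.
  Visit Z.
At M: go right to V.
  At V: go left to F.
    At F: go left to D.
      At D: go left to J.
        J is a leaf — visit J.
      At D: go right to G.
        G is a leaf — visit G.
      Visit D.
    At F: go right to L.
      At L: go left to N.
        At N: no left child.
        At N: go right to U.
          U is a leaf — visit U.
        Visit N.
      At L: no right child.
      Visit L.
    Visit F.
  At V: no right child.
  Visit V.
Visit M.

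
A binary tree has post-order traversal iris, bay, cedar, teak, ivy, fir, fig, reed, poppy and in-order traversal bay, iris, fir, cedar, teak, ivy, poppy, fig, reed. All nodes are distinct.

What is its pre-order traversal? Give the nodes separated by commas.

The last element of post-order is the root; it splits in-order into left and right subtrees.
Root poppy: left subtree has 6 nodes {bay, iris, fir, cedar, teak, ivy}, right has 2 {fig, reed}.
  Root fir: left subtree has 2 nodes {bay, iris}, right has 3 {cedar, teak, ivy}.
    Root bay: left subtree has 0 nodes { }, right has 1 {iris}.
    Root ivy: left subtree has 2 nodes {cedar, teak}, right has 0 { }.
      Root teak: left subtree has 1 node {cedar}, right has 0 { }.
  Root reed: left subtree has 1 node {fig}, right has 0 { }.

poppy, fir, bay, iris, ivy, teak, cedar, reed, fig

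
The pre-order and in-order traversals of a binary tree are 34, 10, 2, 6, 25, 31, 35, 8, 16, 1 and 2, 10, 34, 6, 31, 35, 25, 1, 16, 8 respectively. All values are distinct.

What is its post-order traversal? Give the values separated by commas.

The first element of pre-order is the root; it splits in-order into left and right subtrees.
Root 34: left subtree has 2 nodes {2, 10}, right has 7 {6, 31, 35, 25, 1, 16, 8}.
  Root 10: left subtree has 1 node {2}, right has 0 { }.
  Root 6: left subtree has 0 nodes { }, right has 6 {31, 35, 25, 1, 16, 8}.
    Root 25: left subtree has 2 nodes {31, 35}, right has 3 {1, 16, 8}.
      Root 31: left subtree has 0 nodes { }, right has 1 {35}.
      Root 8: left subtree has 2 nodes {1, 16}, right has 0 { }.
        Root 16: left subtree has 1 node {1}, right has 0 { }.

2, 10, 35, 31, 1, 16, 8, 25, 6, 34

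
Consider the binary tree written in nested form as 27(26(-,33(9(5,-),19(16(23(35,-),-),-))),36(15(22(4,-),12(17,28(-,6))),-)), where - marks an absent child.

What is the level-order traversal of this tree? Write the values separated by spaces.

27 26 36 33 15 9 19 22 12 5 16 4 17 28 23 6 35

Level-order visits nodes level by level from the root, left to right within each level.
Level 0: 27
Level 1: 26, 36
Level 2: 33, 15
Level 3: 9, 19, 22, 12
Level 4: 5, 16, 4, 17, 28
Level 5: 23, 6
Level 6: 35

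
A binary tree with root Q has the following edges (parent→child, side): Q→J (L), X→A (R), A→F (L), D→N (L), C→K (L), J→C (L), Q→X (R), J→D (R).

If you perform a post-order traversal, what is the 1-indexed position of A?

Post-order visits the left subtree, then the right subtree, then the node.
At Q: go left to J.
  At J: go left to C.
    At C: go left to K.
      K is a leaf — visit K.
    At C: no right child.
    Visit C.
  At J: go right to D.
    At D: go left to N.
      N is a leaf — visit N.
    At D: no right child.
    Visit D.
  Visit J.
At Q: go right to X.
  At X: no left child.
  At X: go right to A.
    At A: go left to F.
      F is a leaf — visit F.
    At A: no right child.
    Visit A.
  Visit X.
Visit Q.
Full post-order sequence: K, C, N, D, J, F, A, X, Q.

7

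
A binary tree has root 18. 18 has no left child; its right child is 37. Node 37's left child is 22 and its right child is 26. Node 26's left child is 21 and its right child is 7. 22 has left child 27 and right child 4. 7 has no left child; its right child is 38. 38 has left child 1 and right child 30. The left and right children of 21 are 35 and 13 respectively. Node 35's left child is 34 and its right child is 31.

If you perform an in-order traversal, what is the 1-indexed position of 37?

In-order visits the left subtree, then the node, then the right subtree.
At 18: no left child.
Visit 18.
At 18: go right to 37.
  At 37: go left to 22.
    At 22: go left to 27.
      27 is a leaf — visit 27.
    Visit 22.
    At 22: go right to 4.
      4 is a leaf — visit 4.
  Visit 37.
  At 37: go right to 26.
    At 26: go left to 21.
      At 21: go left to 35.
        At 35: go left to 34.
          34 is a leaf — visit 34.
        Visit 35.
        At 35: go right to 31.
          31 is a leaf — visit 31.
      Visit 21.
      At 21: go right to 13.
        13 is a leaf — visit 13.
    Visit 26.
    At 26: go right to 7.
      At 7: no left child.
      Visit 7.
      At 7: go right to 38.
        At 38: go left to 1.
          1 is a leaf — visit 1.
        Visit 38.
        At 38: go right to 30.
          30 is a leaf — visit 30.
Full in-order sequence: 18, 27, 22, 4, 37, 34, 35, 31, 21, 13, 26, 7, 1, 38, 30.

5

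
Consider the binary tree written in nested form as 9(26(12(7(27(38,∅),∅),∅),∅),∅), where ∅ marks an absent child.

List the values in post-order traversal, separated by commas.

Post-order visits the left subtree, then the right subtree, then the node.
At 9: go left to 26.
  At 26: go left to 12.
    At 12: go left to 7.
      At 7: go left to 27.
        At 27: go left to 38.
          38 is a leaf — visit 38.
        At 27: no right child.
        Visit 27.
      At 7: no right child.
      Visit 7.
    At 12: no right child.
    Visit 12.
  At 26: no right child.
  Visit 26.
At 9: no right child.
Visit 9.

38, 27, 7, 12, 26, 9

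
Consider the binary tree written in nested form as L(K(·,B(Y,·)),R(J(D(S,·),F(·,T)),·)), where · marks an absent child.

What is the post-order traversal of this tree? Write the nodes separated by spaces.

Post-order visits the left subtree, then the right subtree, then the node.
At L: go left to K.
  At K: no left child.
  At K: go right to B.
    At B: go left to Y.
      Y is a leaf — visit Y.
    At B: no right child.
    Visit B.
  Visit K.
At L: go right to R.
  At R: go left to J.
    At J: go left to D.
      At D: go left to S.
        S is a leaf — visit S.
      At D: no right child.
      Visit D.
    At J: go right to F.
      At F: no left child.
      At F: go right to T.
        T is a leaf — visit T.
      Visit F.
    Visit J.
  At R: no right child.
  Visit R.
Visit L.

Y B K S D T F J R L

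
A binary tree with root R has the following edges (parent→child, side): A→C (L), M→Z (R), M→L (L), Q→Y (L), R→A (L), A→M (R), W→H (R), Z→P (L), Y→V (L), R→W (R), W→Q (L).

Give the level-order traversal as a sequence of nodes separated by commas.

Level-order visits nodes level by level from the root, left to right within each level.
Level 0: R
Level 1: A, W
Level 2: C, M, Q, H
Level 3: L, Z, Y
Level 4: P, V

R, A, W, C, M, Q, H, L, Z, Y, P, V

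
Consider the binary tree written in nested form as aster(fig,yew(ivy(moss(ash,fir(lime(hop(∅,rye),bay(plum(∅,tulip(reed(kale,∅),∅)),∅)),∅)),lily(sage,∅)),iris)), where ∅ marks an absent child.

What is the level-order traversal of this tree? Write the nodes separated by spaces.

aster fig yew ivy iris moss lily ash fir sage lime hop bay rye plum tulip reed kale

Level-order visits nodes level by level from the root, left to right within each level.
Level 0: aster
Level 1: fig, yew
Level 2: ivy, iris
Level 3: moss, lily
Level 4: ash, fir, sage
Level 5: lime
Level 6: hop, bay
Level 7: rye, plum
Level 8: tulip
Level 9: reed
Level 10: kale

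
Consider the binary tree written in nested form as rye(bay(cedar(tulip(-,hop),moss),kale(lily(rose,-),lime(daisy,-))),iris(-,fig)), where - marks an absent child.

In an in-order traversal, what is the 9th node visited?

daisy

In-order visits the left subtree, then the node, then the right subtree.
At rye: go left to bay.
  At bay: go left to cedar.
    At cedar: go left to tulip.
      At tulip: no left child.
      Visit tulip.
      At tulip: go right to hop.
        hop is a leaf — visit hop.
    Visit cedar.
    At cedar: go right to moss.
      moss is a leaf — visit moss.
  Visit bay.
  At bay: go right to kale.
    At kale: go left to lily.
      At lily: go left to rose.
        rose is a leaf — visit rose.
      Visit lily.
      At lily: no right child.
    Visit kale.
    At kale: go right to lime.
      At lime: go left to daisy.
        daisy is a leaf — visit daisy.
      Visit lime.
      At lime: no right child.
Visit rye.
At rye: go right to iris.
  At iris: no left child.
  Visit iris.
  At iris: go right to fig.
    fig is a leaf — visit fig.
Full in-order sequence: tulip, hop, cedar, moss, bay, rose, lily, kale, daisy, lime, rye, iris, fig.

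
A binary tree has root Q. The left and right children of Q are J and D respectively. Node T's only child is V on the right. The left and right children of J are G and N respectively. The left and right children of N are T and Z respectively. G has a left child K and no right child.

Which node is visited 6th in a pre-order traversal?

Pre-order visits the node, then its left subtree, then its right subtree.
Visit Q.
At Q: go left to J.
  Visit J.
  At J: go left to G.
    Visit G.
    At G: go left to K.
      K is a leaf — visit K.
    At G: no right child.
  At J: go right to N.
    Visit N.
    At N: go left to T.
      Visit T.
      At T: no left child.
      At T: go right to V.
        V is a leaf — visit V.
    At N: go right to Z.
      Z is a leaf — visit Z.
At Q: go right to D.
  D is a leaf — visit D.
Full pre-order sequence: Q, J, G, K, N, T, V, Z, D.

T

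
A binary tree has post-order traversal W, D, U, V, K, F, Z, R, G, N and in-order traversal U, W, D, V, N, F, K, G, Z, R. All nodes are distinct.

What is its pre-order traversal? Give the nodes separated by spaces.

N V U D W G F K R Z

The last element of post-order is the root; it splits in-order into left and right subtrees.
Root N: left subtree has 4 nodes {U, W, D, V}, right has 5 {F, K, G, Z, R}.
  Root V: left subtree has 3 nodes {U, W, D}, right has 0 { }.
    Root U: left subtree has 0 nodes { }, right has 2 {W, D}.
      Root D: left subtree has 1 node {W}, right has 0 { }.
  Root G: left subtree has 2 nodes {F, K}, right has 2 {Z, R}.
    Root F: left subtree has 0 nodes { }, right has 1 {K}.
    Root R: left subtree has 1 node {Z}, right has 0 { }.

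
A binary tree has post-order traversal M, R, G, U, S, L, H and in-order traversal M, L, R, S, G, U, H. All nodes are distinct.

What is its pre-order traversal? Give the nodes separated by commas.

H, L, M, S, R, U, G

The last element of post-order is the root; it splits in-order into left and right subtrees.
Root H: left subtree has 6 nodes {M, L, R, S, G, U}, right has 0 { }.
  Root L: left subtree has 1 node {M}, right has 4 {R, S, G, U}.
    Root S: left subtree has 1 node {R}, right has 2 {G, U}.
      Root U: left subtree has 1 node {G}, right has 0 { }.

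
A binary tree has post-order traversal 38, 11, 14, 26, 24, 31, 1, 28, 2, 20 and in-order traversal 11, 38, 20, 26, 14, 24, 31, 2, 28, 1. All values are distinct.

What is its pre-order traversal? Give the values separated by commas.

20, 11, 38, 2, 31, 24, 26, 14, 28, 1

The last element of post-order is the root; it splits in-order into left and right subtrees.
Root 20: left subtree has 2 nodes {11, 38}, right has 7 {26, 14, 24, 31, 2, 28, 1}.
  Root 11: left subtree has 0 nodes { }, right has 1 {38}.
  Root 2: left subtree has 4 nodes {26, 14, 24, 31}, right has 2 {28, 1}.
    Root 31: left subtree has 3 nodes {26, 14, 24}, right has 0 { }.
      Root 24: left subtree has 2 nodes {26, 14}, right has 0 { }.
        Root 26: left subtree has 0 nodes { }, right has 1 {14}.
    Root 28: left subtree has 0 nodes { }, right has 1 {1}.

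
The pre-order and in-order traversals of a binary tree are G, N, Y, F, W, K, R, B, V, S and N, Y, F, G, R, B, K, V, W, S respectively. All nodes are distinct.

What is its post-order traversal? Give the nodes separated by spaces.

The first element of pre-order is the root; it splits in-order into left and right subtrees.
Root G: left subtree has 3 nodes {N, Y, F}, right has 6 {R, B, K, V, W, S}.
  Root N: left subtree has 0 nodes { }, right has 2 {Y, F}.
    Root Y: left subtree has 0 nodes { }, right has 1 {F}.
  Root W: left subtree has 4 nodes {R, B, K, V}, right has 1 {S}.
    Root K: left subtree has 2 nodes {R, B}, right has 1 {V}.
      Root R: left subtree has 0 nodes { }, right has 1 {B}.

F Y N B R V K S W G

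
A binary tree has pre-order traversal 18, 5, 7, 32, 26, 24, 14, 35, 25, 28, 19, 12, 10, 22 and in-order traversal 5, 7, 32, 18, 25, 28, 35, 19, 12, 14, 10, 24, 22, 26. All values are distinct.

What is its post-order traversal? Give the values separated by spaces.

32 7 5 28 25 12 19 35 10 14 22 24 26 18

The first element of pre-order is the root; it splits in-order into left and right subtrees.
Root 18: left subtree has 3 nodes {5, 7, 32}, right has 10 {25, 28, 35, 19, 12, 14, 10, 24, 22, 26}.
  Root 5: left subtree has 0 nodes { }, right has 2 {7, 32}.
    Root 7: left subtree has 0 nodes { }, right has 1 {32}.
  Root 26: left subtree has 9 nodes {25, 28, 35, 19, 12, 14, 10, 24, 22}, right has 0 { }.
    Root 24: left subtree has 7 nodes {25, 28, 35, 19, 12, 14, 10}, right has 1 {22}.
      Root 14: left subtree has 5 nodes {25, 28, 35, 19, 12}, right has 1 {10}.
        Root 35: left subtree has 2 nodes {25, 28}, right has 2 {19, 12}.
          Root 25: left subtree has 0 nodes { }, right has 1 {28}.
          Root 19: left subtree has 0 nodes { }, right has 1 {12}.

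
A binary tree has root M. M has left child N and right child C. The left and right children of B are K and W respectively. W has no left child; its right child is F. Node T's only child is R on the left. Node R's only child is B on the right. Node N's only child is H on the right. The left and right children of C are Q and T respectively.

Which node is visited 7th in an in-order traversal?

In-order visits the left subtree, then the node, then the right subtree.
At M: go left to N.
  At N: no left child.
  Visit N.
  At N: go right to H.
    H is a leaf — visit H.
Visit M.
At M: go right to C.
  At C: go left to Q.
    Q is a leaf — visit Q.
  Visit C.
  At C: go right to T.
    At T: go left to R.
      At R: no left child.
      Visit R.
      At R: go right to B.
        At B: go left to K.
          K is a leaf — visit K.
        Visit B.
        At B: go right to W.
          At W: no left child.
          Visit W.
          At W: go right to F.
            F is a leaf — visit F.
    Visit T.
    At T: no right child.
Full in-order sequence: N, H, M, Q, C, R, K, B, W, F, T.

K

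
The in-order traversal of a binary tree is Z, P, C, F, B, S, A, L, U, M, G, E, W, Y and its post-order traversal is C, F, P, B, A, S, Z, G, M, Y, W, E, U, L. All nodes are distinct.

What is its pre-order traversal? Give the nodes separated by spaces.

The last element of post-order is the root; it splits in-order into left and right subtrees.
Root L: left subtree has 7 nodes {Z, P, C, F, B, S, A}, right has 6 {U, M, G, E, W, Y}.
  Root Z: left subtree has 0 nodes { }, right has 6 {P, C, F, B, S, A}.
    Root S: left subtree has 4 nodes {P, C, F, B}, right has 1 {A}.
      Root B: left subtree has 3 nodes {P, C, F}, right has 0 { }.
        Root P: left subtree has 0 nodes { }, right has 2 {C, F}.
          Root F: left subtree has 1 node {C}, right has 0 { }.
  Root U: left subtree has 0 nodes { }, right has 5 {M, G, E, W, Y}.
    Root E: left subtree has 2 nodes {M, G}, right has 2 {W, Y}.
      Root M: left subtree has 0 nodes { }, right has 1 {G}.
      Root W: left subtree has 0 nodes { }, right has 1 {Y}.

L Z S B P F C A U E M G W Y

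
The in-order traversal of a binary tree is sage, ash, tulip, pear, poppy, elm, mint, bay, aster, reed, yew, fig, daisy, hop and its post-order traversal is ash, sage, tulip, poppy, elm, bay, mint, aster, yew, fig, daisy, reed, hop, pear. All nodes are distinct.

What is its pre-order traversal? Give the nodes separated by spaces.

The last element of post-order is the root; it splits in-order into left and right subtrees.
Root pear: left subtree has 3 nodes {sage, ash, tulip}, right has 10 {poppy, elm, mint, bay, aster, reed, yew, fig, daisy, hop}.
  Root tulip: left subtree has 2 nodes {sage, ash}, right has 0 { }.
    Root sage: left subtree has 0 nodes { }, right has 1 {ash}.
  Root hop: left subtree has 9 nodes {poppy, elm, mint, bay, aster, reed, yew, fig, daisy}, right has 0 { }.
    Root reed: left subtree has 5 nodes {poppy, elm, mint, bay, aster}, right has 3 {yew, fig, daisy}.
      Root aster: left subtree has 4 nodes {poppy, elm, mint, bay}, right has 0 { }.
        Root mint: left subtree has 2 nodes {poppy, elm}, right has 1 {bay}.
          Root elm: left subtree has 1 node {poppy}, right has 0 { }.
      Root daisy: left subtree has 2 nodes {yew, fig}, right has 0 { }.
        Root fig: left subtree has 1 node {yew}, right has 0 { }.

pear tulip sage ash hop reed aster mint elm poppy bay daisy fig yew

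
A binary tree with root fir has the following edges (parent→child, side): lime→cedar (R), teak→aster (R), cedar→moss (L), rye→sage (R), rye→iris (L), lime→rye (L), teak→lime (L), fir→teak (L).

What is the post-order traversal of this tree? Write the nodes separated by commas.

iris, sage, rye, moss, cedar, lime, aster, teak, fir

Post-order visits the left subtree, then the right subtree, then the node.
At fir: go left to teak.
  At teak: go left to lime.
    At lime: go left to rye.
      At rye: go left to iris.
        iris is a leaf — visit iris.
      At rye: go right to sage.
        sage is a leaf — visit sage.
      Visit rye.
    At lime: go right to cedar.
      At cedar: go left to moss.
        moss is a leaf — visit moss.
      At cedar: no right child.
      Visit cedar.
    Visit lime.
  At teak: go right to aster.
    aster is a leaf — visit aster.
  Visit teak.
At fir: no right child.
Visit fir.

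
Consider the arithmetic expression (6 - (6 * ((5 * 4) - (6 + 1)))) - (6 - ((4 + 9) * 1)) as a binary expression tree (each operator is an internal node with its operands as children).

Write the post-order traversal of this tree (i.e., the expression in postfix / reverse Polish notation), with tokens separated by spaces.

Post-order on an expression tree gives postfix notation: for each operator, emit left operand, right operand, then the operator.

6 6 5 4 * 6 1 + - * - 6 4 9 + 1 * - -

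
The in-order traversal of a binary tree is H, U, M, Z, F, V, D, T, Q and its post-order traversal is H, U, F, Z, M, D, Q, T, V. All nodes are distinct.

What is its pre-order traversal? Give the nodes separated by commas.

The last element of post-order is the root; it splits in-order into left and right subtrees.
Root V: left subtree has 5 nodes {H, U, M, Z, F}, right has 3 {D, T, Q}.
  Root M: left subtree has 2 nodes {H, U}, right has 2 {Z, F}.
    Root U: left subtree has 1 node {H}, right has 0 { }.
    Root Z: left subtree has 0 nodes { }, right has 1 {F}.
  Root T: left subtree has 1 node {D}, right has 1 {Q}.

V, M, U, H, Z, F, T, D, Q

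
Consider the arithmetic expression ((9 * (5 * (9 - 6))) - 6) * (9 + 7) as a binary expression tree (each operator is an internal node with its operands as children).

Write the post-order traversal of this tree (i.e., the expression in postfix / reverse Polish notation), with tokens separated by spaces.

Post-order on an expression tree gives postfix notation: for each operator, emit left operand, right operand, then the operator.

9 5 9 6 - * * 6 - 9 7 + *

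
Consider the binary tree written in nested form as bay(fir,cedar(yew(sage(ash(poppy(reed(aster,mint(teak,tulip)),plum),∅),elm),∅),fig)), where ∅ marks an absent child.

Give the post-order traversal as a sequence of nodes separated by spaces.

fir aster teak tulip mint reed plum poppy ash elm sage yew fig cedar bay

Post-order visits the left subtree, then the right subtree, then the node.
At bay: go left to fir.
  fir is a leaf — visit fir.
At bay: go right to cedar.
  At cedar: go left to yew.
    At yew: go left to sage.
      At sage: go left to ash.
        At ash: go left to poppy.
          At poppy: go left to reed.
            At reed: go left to aster.
              aster is a leaf — visit aster.
            At reed: go right to mint.
              At mint: go left to teak.
                teak is a leaf — visit teak.
              At mint: go right to tulip.
                tulip is a leaf — visit tulip.
              Visit mint.
            Visit reed.
          At poppy: go right to plum.
            plum is a leaf — visit plum.
          Visit poppy.
        At ash: no right child.
        Visit ash.
      At sage: go right to elm.
        elm is a leaf — visit elm.
      Visit sage.
    At yew: no right child.
    Visit yew.
  At cedar: go right to fig.
    fig is a leaf — visit fig.
  Visit cedar.
Visit bay.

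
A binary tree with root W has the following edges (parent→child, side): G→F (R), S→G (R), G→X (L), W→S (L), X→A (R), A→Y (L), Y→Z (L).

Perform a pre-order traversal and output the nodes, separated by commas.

Pre-order visits the node, then its left subtree, then its right subtree.
Visit W.
At W: go left to S.
  Visit S.
  At S: no left child.
  At S: go right to G.
    Visit G.
    At G: go left to X.
      Visit X.
      At X: no left child.
      At X: go right to A.
        Visit A.
        At A: go left to Y.
          Visit Y.
          At Y: go left to Z.
            Z is a leaf — visit Z.
          At Y: no right child.
        At A: no right child.
    At G: go right to F.
      F is a leaf — visit F.
At W: no right child.

W, S, G, X, A, Y, Z, F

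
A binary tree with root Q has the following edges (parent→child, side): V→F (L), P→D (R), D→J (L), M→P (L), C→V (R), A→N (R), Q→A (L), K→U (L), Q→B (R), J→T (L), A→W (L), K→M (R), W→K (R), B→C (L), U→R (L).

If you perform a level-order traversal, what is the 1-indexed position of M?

Level-order visits nodes level by level from the root, left to right within each level.
Level 0: Q
Level 1: A, B
Level 2: W, N, C
Level 3: K, V
Level 4: U, M, F
Level 5: R, P
Level 6: D
Level 7: J
Level 8: T
Full level-order sequence: Q, A, B, W, N, C, K, V, U, M, F, R, P, D, J, T.

10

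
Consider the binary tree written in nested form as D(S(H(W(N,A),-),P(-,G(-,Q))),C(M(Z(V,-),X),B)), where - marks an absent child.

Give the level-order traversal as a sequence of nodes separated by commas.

Level-order visits nodes level by level from the root, left to right within each level.
Level 0: D
Level 1: S, C
Level 2: H, P, M, B
Level 3: W, G, Z, X
Level 4: N, A, Q, V

D, S, C, H, P, M, B, W, G, Z, X, N, A, Q, V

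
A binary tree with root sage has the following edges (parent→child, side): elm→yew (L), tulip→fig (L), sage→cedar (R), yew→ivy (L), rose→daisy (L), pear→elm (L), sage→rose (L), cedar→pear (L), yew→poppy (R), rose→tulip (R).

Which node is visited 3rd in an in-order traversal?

In-order visits the left subtree, then the node, then the right subtree.
At sage: go left to rose.
  At rose: go left to daisy.
    daisy is a leaf — visit daisy.
  Visit rose.
  At rose: go right to tulip.
    At tulip: go left to fig.
      fig is a leaf — visit fig.
    Visit tulip.
    At tulip: no right child.
Visit sage.
At sage: go right to cedar.
  At cedar: go left to pear.
    At pear: go left to elm.
      At elm: go left to yew.
        At yew: go left to ivy.
          ivy is a leaf — visit ivy.
        Visit yew.
        At yew: go right to poppy.
          poppy is a leaf — visit poppy.
      Visit elm.
      At elm: no right child.
    Visit pear.
    At pear: no right child.
  Visit cedar.
  At cedar: no right child.
Full in-order sequence: daisy, rose, fig, tulip, sage, ivy, yew, poppy, elm, pear, cedar.

fig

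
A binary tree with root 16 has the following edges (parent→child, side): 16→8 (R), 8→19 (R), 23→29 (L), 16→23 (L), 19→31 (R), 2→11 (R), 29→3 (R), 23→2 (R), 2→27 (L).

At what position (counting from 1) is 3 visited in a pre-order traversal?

4

Pre-order visits the node, then its left subtree, then its right subtree.
Visit 16.
At 16: go left to 23.
  Visit 23.
  At 23: go left to 29.
    Visit 29.
    At 29: no left child.
    At 29: go right to 3.
      3 is a leaf — visit 3.
  At 23: go right to 2.
    Visit 2.
    At 2: go left to 27.
      27 is a leaf — visit 27.
    At 2: go right to 11.
      11 is a leaf — visit 11.
At 16: go right to 8.
  Visit 8.
  At 8: no left child.
  At 8: go right to 19.
    Visit 19.
    At 19: no left child.
    At 19: go right to 31.
      31 is a leaf — visit 31.
Full pre-order sequence: 16, 23, 29, 3, 2, 27, 11, 8, 19, 31.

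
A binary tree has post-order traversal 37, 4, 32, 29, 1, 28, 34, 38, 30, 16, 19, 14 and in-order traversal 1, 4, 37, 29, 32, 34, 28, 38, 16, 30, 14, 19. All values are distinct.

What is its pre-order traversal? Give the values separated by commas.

14, 16, 38, 34, 1, 29, 4, 37, 32, 28, 30, 19

The last element of post-order is the root; it splits in-order into left and right subtrees.
Root 14: left subtree has 10 nodes {1, 4, 37, 29, 32, 34, 28, 38, 16, 30}, right has 1 {19}.
  Root 16: left subtree has 8 nodes {1, 4, 37, 29, 32, 34, 28, 38}, right has 1 {30}.
    Root 38: left subtree has 7 nodes {1, 4, 37, 29, 32, 34, 28}, right has 0 { }.
      Root 34: left subtree has 5 nodes {1, 4, 37, 29, 32}, right has 1 {28}.
        Root 1: left subtree has 0 nodes { }, right has 4 {4, 37, 29, 32}.
          Root 29: left subtree has 2 nodes {4, 37}, right has 1 {32}.
            Root 4: left subtree has 0 nodes { }, right has 1 {37}.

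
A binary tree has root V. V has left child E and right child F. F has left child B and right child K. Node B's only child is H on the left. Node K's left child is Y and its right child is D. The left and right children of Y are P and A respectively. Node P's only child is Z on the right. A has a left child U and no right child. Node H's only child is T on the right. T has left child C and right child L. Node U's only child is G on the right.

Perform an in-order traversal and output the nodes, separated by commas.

In-order visits the left subtree, then the node, then the right subtree.
At V: go left to E.
  E is a leaf — visit E.
Visit V.
At V: go right to F.
  At F: go left to B.
    At B: go left to H.
      At H: no left child.
      Visit H.
      At H: go right to T.
        At T: go left to C.
          C is a leaf — visit C.
        Visit T.
        At T: go right to L.
          L is a leaf — visit L.
    Visit B.
    At B: no right child.
  Visit F.
  At F: go right to K.
    At K: go left to Y.
      At Y: go left to P.
        At P: no left child.
        Visit P.
        At P: go right to Z.
          Z is a leaf — visit Z.
      Visit Y.
      At Y: go right to A.
        At A: go left to U.
          At U: no left child.
          Visit U.
          At U: go right to G.
            G is a leaf — visit G.
        Visit A.
        At A: no right child.
    Visit K.
    At K: go right to D.
      D is a leaf — visit D.

E, V, H, C, T, L, B, F, P, Z, Y, U, G, A, K, D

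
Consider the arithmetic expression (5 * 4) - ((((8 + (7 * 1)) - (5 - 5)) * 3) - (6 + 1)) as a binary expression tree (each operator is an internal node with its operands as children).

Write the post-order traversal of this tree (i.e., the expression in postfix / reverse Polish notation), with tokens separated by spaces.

5 4 * 8 7 1 * + 5 5 - - 3 * 6 1 + - -

Post-order on an expression tree gives postfix notation: for each operator, emit left operand, right operand, then the operator.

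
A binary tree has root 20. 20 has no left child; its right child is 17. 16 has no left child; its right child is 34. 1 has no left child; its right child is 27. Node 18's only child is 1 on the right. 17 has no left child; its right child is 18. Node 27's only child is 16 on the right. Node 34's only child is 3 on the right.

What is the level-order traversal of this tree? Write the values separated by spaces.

Level-order visits nodes level by level from the root, left to right within each level.
Level 0: 20
Level 1: 17
Level 2: 18
Level 3: 1
Level 4: 27
Level 5: 16
Level 6: 34
Level 7: 3

20 17 18 1 27 16 34 3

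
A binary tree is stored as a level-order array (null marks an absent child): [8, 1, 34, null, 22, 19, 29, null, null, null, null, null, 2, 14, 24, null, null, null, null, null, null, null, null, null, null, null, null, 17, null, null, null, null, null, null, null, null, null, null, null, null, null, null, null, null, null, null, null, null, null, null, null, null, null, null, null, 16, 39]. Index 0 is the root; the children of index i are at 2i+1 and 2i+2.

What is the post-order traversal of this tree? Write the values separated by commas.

Post-order visits the left subtree, then the right subtree, then the node.
At 8: go left to 1.
  At 1: no left child.
  At 1: go right to 22.
    22 is a leaf — visit 22.
  Visit 1.
At 8: go right to 34.
  At 34: go left to 19.
    At 19: no left child.
    At 19: go right to 2.
      2 is a leaf — visit 2.
    Visit 19.
  At 34: go right to 29.
    At 29: go left to 14.
      At 14: go left to 17.
        At 17: go left to 16.
          16 is a leaf — visit 16.
        At 17: go right to 39.
          39 is a leaf — visit 39.
        Visit 17.
      At 14: no right child.
      Visit 14.
    At 29: go right to 24.
      24 is a leaf — visit 24.
    Visit 29.
  Visit 34.
Visit 8.

22, 1, 2, 19, 16, 39, 17, 14, 24, 29, 34, 8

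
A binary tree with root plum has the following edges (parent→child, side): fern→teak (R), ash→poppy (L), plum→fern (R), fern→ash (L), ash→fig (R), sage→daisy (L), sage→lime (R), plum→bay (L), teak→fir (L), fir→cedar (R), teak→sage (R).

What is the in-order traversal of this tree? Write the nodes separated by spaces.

bay plum poppy ash fig fern fir cedar teak daisy sage lime

In-order visits the left subtree, then the node, then the right subtree.
At plum: go left to bay.
  bay is a leaf — visit bay.
Visit plum.
At plum: go right to fern.
  At fern: go left to ash.
    At ash: go left to poppy.
      poppy is a leaf — visit poppy.
    Visit ash.
    At ash: go right to fig.
      fig is a leaf — visit fig.
  Visit fern.
  At fern: go right to teak.
    At teak: go left to fir.
      At fir: no left child.
      Visit fir.
      At fir: go right to cedar.
        cedar is a leaf — visit cedar.
    Visit teak.
    At teak: go right to sage.
      At sage: go left to daisy.
        daisy is a leaf — visit daisy.
      Visit sage.
      At sage: go right to lime.
        lime is a leaf — visit lime.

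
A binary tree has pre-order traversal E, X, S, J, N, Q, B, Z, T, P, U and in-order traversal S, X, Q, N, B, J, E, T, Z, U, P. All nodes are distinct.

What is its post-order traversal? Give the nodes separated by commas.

The first element of pre-order is the root; it splits in-order into left and right subtrees.
Root E: left subtree has 6 nodes {S, X, Q, N, B, J}, right has 4 {T, Z, U, P}.
  Root X: left subtree has 1 node {S}, right has 4 {Q, N, B, J}.
    Root J: left subtree has 3 nodes {Q, N, B}, right has 0 { }.
      Root N: left subtree has 1 node {Q}, right has 1 {B}.
  Root Z: left subtree has 1 node {T}, right has 2 {U, P}.
    Root P: left subtree has 1 node {U}, right has 0 { }.

S, Q, B, N, J, X, T, U, P, Z, E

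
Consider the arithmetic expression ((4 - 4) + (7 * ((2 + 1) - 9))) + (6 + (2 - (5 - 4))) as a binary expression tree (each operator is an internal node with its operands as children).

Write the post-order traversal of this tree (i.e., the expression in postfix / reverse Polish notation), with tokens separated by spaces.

Post-order on an expression tree gives postfix notation: for each operator, emit left operand, right operand, then the operator.

4 4 - 7 2 1 + 9 - * + 6 2 5 4 - - + +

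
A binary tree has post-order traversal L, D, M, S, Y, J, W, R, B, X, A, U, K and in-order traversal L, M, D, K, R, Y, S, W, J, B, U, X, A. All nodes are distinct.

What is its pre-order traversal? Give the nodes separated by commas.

The last element of post-order is the root; it splits in-order into left and right subtrees.
Root K: left subtree has 3 nodes {L, M, D}, right has 9 {R, Y, S, W, J, B, U, X, A}.
  Root M: left subtree has 1 node {L}, right has 1 {D}.
  Root U: left subtree has 6 nodes {R, Y, S, W, J, B}, right has 2 {X, A}.
    Root B: left subtree has 5 nodes {R, Y, S, W, J}, right has 0 { }.
      Root R: left subtree has 0 nodes { }, right has 4 {Y, S, W, J}.
        Root W: left subtree has 2 nodes {Y, S}, right has 1 {J}.
          Root Y: left subtree has 0 nodes { }, right has 1 {S}.
    Root A: left subtree has 1 node {X}, right has 0 { }.

K, M, L, D, U, B, R, W, Y, S, J, A, X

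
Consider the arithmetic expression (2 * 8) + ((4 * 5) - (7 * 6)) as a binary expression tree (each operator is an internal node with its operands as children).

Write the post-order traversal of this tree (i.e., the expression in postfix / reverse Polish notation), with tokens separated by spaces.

2 8 * 4 5 * 7 6 * - +

Post-order on an expression tree gives postfix notation: for each operator, emit left operand, right operand, then the operator.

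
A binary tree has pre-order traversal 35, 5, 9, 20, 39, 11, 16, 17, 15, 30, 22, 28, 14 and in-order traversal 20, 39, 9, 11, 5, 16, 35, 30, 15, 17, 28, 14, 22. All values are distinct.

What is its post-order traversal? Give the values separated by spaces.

39 20 11 9 16 5 30 15 14 28 22 17 35

The first element of pre-order is the root; it splits in-order into left and right subtrees.
Root 35: left subtree has 6 nodes {20, 39, 9, 11, 5, 16}, right has 6 {30, 15, 17, 28, 14, 22}.
  Root 5: left subtree has 4 nodes {20, 39, 9, 11}, right has 1 {16}.
    Root 9: left subtree has 2 nodes {20, 39}, right has 1 {11}.
      Root 20: left subtree has 0 nodes { }, right has 1 {39}.
  Root 17: left subtree has 2 nodes {30, 15}, right has 3 {28, 14, 22}.
    Root 15: left subtree has 1 node {30}, right has 0 { }.
    Root 22: left subtree has 2 nodes {28, 14}, right has 0 { }.
      Root 28: left subtree has 0 nodes { }, right has 1 {14}.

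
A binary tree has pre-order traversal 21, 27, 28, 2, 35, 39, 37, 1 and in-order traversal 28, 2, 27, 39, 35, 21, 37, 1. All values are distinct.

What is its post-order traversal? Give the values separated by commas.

The first element of pre-order is the root; it splits in-order into left and right subtrees.
Root 21: left subtree has 5 nodes {28, 2, 27, 39, 35}, right has 2 {37, 1}.
  Root 27: left subtree has 2 nodes {28, 2}, right has 2 {39, 35}.
    Root 28: left subtree has 0 nodes { }, right has 1 {2}.
    Root 35: left subtree has 1 node {39}, right has 0 { }.
  Root 37: left subtree has 0 nodes { }, right has 1 {1}.

2, 28, 39, 35, 27, 1, 37, 21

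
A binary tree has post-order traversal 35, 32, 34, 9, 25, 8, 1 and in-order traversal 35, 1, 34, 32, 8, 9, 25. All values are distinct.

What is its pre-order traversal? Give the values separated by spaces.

1 35 8 34 32 25 9

The last element of post-order is the root; it splits in-order into left and right subtrees.
Root 1: left subtree has 1 node {35}, right has 5 {34, 32, 8, 9, 25}.
  Root 8: left subtree has 2 nodes {34, 32}, right has 2 {9, 25}.
    Root 34: left subtree has 0 nodes { }, right has 1 {32}.
    Root 25: left subtree has 1 node {9}, right has 0 { }.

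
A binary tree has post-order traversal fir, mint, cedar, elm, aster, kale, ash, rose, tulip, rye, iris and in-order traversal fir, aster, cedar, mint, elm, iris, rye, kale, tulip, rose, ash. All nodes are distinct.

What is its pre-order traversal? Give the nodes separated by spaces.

iris aster fir elm cedar mint rye tulip kale rose ash

The last element of post-order is the root; it splits in-order into left and right subtrees.
Root iris: left subtree has 5 nodes {fir, aster, cedar, mint, elm}, right has 5 {rye, kale, tulip, rose, ash}.
  Root aster: left subtree has 1 node {fir}, right has 3 {cedar, mint, elm}.
    Root elm: left subtree has 2 nodes {cedar, mint}, right has 0 { }.
      Root cedar: left subtree has 0 nodes { }, right has 1 {mint}.
  Root rye: left subtree has 0 nodes { }, right has 4 {kale, tulip, rose, ash}.
    Root tulip: left subtree has 1 node {kale}, right has 2 {rose, ash}.
      Root rose: left subtree has 0 nodes { }, right has 1 {ash}.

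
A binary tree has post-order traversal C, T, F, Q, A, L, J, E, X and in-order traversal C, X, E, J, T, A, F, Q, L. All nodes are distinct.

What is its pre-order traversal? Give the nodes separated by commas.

X, C, E, J, L, A, T, Q, F

The last element of post-order is the root; it splits in-order into left and right subtrees.
Root X: left subtree has 1 node {C}, right has 7 {E, J, T, A, F, Q, L}.
  Root E: left subtree has 0 nodes { }, right has 6 {J, T, A, F, Q, L}.
    Root J: left subtree has 0 nodes { }, right has 5 {T, A, F, Q, L}.
      Root L: left subtree has 4 nodes {T, A, F, Q}, right has 0 { }.
        Root A: left subtree has 1 node {T}, right has 2 {F, Q}.
          Root Q: left subtree has 1 node {F}, right has 0 { }.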